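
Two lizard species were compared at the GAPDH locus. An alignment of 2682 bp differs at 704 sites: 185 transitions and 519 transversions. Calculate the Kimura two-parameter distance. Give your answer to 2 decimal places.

0.32

P = 185/2682 ≈ 0.068978 and Q = 519/2682 ≈ 0.193512.
Under the Kimura two-parameter model, d = −½ ln(1 − 2P − Q) − ¼ ln(1 − 2Q).
1 − 2P − Q = 0.668532, giving −½ ln(0.668532) = 0.201336.
1 − 2Q = 0.612976, giving −¼ ln(0.612976) = 0.122357.
d = 0.201336 + 0.122357 = 0.323693.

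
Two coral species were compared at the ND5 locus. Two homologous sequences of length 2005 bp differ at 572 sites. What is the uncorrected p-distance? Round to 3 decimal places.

p = 572/2005 = 0.285286… ≈ 0.285 (to 3 d.p.).

0.285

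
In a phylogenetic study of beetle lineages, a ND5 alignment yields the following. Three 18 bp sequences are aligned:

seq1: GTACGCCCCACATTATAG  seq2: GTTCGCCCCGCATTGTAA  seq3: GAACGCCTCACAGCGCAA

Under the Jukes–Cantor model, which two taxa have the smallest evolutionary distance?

seq1 and seq2

seq1–seq2: 4/18 differ, p = 0.222, d = 0.264.
seq1–seq3: 7/18 differ, p = 0.389, d = 0.548.
seq2–seq3: 7/18 differ, p = 0.389, d = 0.548.
The smallest distance is between seq1 and seq2.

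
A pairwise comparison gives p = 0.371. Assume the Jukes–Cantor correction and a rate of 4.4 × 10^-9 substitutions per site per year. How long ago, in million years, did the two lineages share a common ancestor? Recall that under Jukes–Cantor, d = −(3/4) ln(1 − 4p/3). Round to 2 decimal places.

d = −(3/4) ln(1 − 4p/3) = −0.75 ln(1 − 0.494667) = −0.75 ln(0.505333)
  = −0.75 × (-0.682538) = 0.511904 substitutions/site.
Under a molecular clock d = 2μt, so t = d/(2μ) = 0.511904 / (2 × 4.4 × 10^-9) = 58.17 million years.

58.17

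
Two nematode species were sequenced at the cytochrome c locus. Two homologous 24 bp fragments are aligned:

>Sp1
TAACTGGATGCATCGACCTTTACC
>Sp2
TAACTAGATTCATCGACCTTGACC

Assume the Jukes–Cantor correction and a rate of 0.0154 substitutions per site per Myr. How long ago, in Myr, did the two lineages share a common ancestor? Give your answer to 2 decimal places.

4.44

The sequences differ at 3 of 24 sites (6, 10, 21), so p = 3/24 = 0.125.
d = −(3/4) ln(1 − 4p/3) = −0.75 ln(1 − 0.166667) = −0.75 ln(0.833333)
  = −0.75 × (-0.182322) = 0.136742 substitutions/site.
Under a molecular clock d = 2μt, so t = d/(2μ) = 0.136742 / (2 × 0.0154) = 4.44 Myr.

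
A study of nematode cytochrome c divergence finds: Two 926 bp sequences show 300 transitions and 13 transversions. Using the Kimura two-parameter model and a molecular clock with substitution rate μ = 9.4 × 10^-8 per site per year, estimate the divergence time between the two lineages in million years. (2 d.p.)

P = 300/926 ≈ 0.323974 and Q = 13/926 ≈ 0.014039.
Under the Kimura two-parameter model, d = −½ ln(1 − 2P − Q) − ¼ ln(1 − 2Q).
1 − 2P − Q = 0.338013, giving −½ ln(0.338013) = 0.542335.
1 − 2Q = 0.971922, giving −¼ ln(0.971922) = 0.007120.
d = 0.542335 + 0.007120 = 0.549455.
Under a molecular clock d = 2μt, so t = d/(2μ) = 0.549455 / (2 × 9.4 × 10^-8) = 2.92 million years.

2.92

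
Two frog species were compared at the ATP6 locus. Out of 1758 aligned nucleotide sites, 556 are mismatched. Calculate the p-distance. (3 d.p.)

p = 556/1758 = 0.316268… ≈ 0.316 (to 3 d.p.).

0.316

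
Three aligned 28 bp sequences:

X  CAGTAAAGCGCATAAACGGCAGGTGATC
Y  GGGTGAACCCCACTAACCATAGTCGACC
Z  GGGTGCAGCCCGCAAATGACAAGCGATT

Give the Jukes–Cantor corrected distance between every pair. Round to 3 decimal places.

X–Y: 13/28 sites differ → p ≈ 0.464286, d = −0.75 ln(1 − 0.619048) = 0.723811 ≈ 0.724.
X–Z: 12/28 sites differ → p ≈ 0.428571, d = −0.75 ln(1 − 0.571428) = 0.635472 ≈ 0.635.
Y–Z: 11/28 sites differ → p ≈ 0.392857, d = −0.75 ln(1 − 0.523809) = 0.556452 ≈ 0.556.

d(X,Y) = 0.724, d(X,Z) = 0.635, d(Y,Z) = 0.556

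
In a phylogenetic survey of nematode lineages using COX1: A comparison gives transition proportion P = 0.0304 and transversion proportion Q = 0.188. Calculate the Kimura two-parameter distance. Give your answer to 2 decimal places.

0.26

Under the Kimura two-parameter model, d = −½ ln(1 − 2P − Q) − ¼ ln(1 − 2Q).
1 − 2P − Q = 0.7512, giving −½ ln(0.7512) = 0.143042.
1 − 2Q = 0.624, giving −¼ ln(0.624) = 0.117901.
d = 0.143042 + 0.117901 = 0.260943.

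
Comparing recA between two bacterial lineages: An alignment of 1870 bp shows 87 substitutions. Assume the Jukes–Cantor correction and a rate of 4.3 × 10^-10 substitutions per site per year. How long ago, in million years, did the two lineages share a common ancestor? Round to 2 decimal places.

p = 87/1870 ≈ 0.046524.
d = −(3/4) ln(1 − 4p/3) = −0.75 ln(1 − 0.062032) = −0.75 ln(0.937968)
  = −0.75 × (-0.064039) = 0.048029 substitutions/site.
Under a molecular clock d = 2μt, so t = d/(2μ) = 0.048029 / (2 × 4.3 × 10^-10) = 55.85 million years.

55.85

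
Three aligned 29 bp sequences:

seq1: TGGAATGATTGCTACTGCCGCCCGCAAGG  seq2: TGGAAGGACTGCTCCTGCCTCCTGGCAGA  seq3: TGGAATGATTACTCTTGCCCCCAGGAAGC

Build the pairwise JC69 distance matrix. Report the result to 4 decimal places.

seq1–seq2: 8/29 sites differ → p ≈ 0.275862, d = −0.75 ln(1 − 0.367816) = 0.343931 ≈ 0.3439.
seq1–seq3: 7/29 sites differ → p ≈ 0.241379, d = −0.75 ln(1 − 0.321839) = 0.291278 ≈ 0.2913.
seq2–seq3: 8/29 sites differ → p ≈ 0.275862, d = −0.75 ln(1 − 0.367816) = 0.343931 ≈ 0.3439.

d(seq1,seq2) = 0.3439, d(seq1,seq3) = 0.2913, d(seq2,seq3) = 0.3439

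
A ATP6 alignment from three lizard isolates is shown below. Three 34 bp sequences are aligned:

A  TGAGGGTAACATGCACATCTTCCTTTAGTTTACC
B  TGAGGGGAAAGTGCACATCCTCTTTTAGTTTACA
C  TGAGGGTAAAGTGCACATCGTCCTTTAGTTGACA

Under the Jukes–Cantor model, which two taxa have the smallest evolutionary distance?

B and C

A–B: 6/34 differ, p = 0.176, d = 0.201.
A–C: 5/34 differ, p = 0.147, d = 0.164.
B–C: 4/34 differ, p = 0.118, d = 0.128.
The smallest distance is between B and C.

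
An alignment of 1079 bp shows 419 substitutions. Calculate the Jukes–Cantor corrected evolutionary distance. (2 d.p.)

p = 419/1079 ≈ 0.388323.
d = −(3/4) ln(1 − 4p/3) = −0.75 ln(1 − 0.517764) = −0.75 ln(0.482236)
  = −0.75 × (-0.729322) = 0.546992 substitutions/site.

0.55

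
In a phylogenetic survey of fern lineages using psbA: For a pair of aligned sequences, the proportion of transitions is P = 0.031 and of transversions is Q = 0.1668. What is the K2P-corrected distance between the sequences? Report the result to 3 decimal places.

0.231

Under the Kimura two-parameter model, d = −½ ln(1 − 2P − Q) − ¼ ln(1 − 2Q).
1 − 2P − Q = 0.7712, giving −½ ln(0.7712) = 0.129904.
1 − 2Q = 0.6664, giving −¼ ln(0.6664) = 0.101466.
d = 0.129904 + 0.101466 = 0.231370.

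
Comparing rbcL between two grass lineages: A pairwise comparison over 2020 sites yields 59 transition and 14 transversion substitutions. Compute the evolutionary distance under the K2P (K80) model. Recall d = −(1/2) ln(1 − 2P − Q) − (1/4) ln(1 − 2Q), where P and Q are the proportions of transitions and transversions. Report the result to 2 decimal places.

P = 59/2020 ≈ 0.029208 and Q = 14/2020 ≈ 0.006931.
Under the Kimura two-parameter model, d = −½ ln(1 − 2P − Q) − ¼ ln(1 − 2Q).
1 − 2P − Q = 0.934653, giving −½ ln(0.934653) = 0.033790.
1 − 2Q = 0.986138, giving −¼ ln(0.986138) = 0.003490.
d = 0.033790 + 0.003490 = 0.037280.

0.04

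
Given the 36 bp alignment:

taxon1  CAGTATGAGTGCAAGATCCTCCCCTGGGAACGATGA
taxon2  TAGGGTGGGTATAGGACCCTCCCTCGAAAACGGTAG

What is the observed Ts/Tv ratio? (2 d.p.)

Transitions are A↔G and C↔T; transversions are all other mismatches.
Transitions: 14. Transversions: 1.
R = 14/1 = 14.00.

14.00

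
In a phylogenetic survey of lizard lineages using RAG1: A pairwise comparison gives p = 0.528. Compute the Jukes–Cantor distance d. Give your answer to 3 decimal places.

d = −(3/4) ln(1 − 4p/3) = −0.75 ln(1 − 0.704) = −0.75 ln(0.296)
  = −0.75 × (-1.217396) = 0.913047 substitutions/site.

0.913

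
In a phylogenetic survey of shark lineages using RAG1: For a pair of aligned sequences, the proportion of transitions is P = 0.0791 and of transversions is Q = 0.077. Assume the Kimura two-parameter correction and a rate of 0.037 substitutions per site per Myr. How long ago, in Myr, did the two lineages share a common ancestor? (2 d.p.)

Under the Kimura two-parameter model, d = −½ ln(1 − 2P − Q) − ¼ ln(1 − 2Q).
1 − 2P − Q = 0.7648, giving −½ ln(0.7648) = 0.134070.
1 − 2Q = 0.846, giving −¼ ln(0.846) = 0.041809.
d = 0.134070 + 0.041809 = 0.175879.
Under a molecular clock d = 2μt, so t = d/(2μ) = 0.175879 / (2 × 0.037) = 2.38 Myr.

2.38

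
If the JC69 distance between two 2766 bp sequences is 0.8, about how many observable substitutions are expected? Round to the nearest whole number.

Invert JC69: p = (3/4)(1 − e^(−4d/3)) = 0.75 × (1 − e^(-1.066667)) = 0.75 × (1 − 0.344154) = 0.491885.
Expected differing sites = pL ≈ 0.491885 × 2766 = 1360.55391 ≈ 1361.

1361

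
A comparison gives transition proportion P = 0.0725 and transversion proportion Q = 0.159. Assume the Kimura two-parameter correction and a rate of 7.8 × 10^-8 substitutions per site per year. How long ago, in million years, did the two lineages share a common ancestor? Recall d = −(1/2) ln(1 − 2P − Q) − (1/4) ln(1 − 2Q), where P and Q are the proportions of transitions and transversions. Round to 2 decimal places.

1.77

Under the Kimura two-parameter model, d = −½ ln(1 − 2P − Q) − ¼ ln(1 − 2Q).
1 − 2P − Q = 0.696, giving −½ ln(0.696) = 0.181203.
1 − 2Q = 0.682, giving −¼ ln(0.682) = 0.095681.
d = 0.181203 + 0.095681 = 0.276884.
Under a molecular clock d = 2μt, so t = d/(2μ) = 0.276884 / (2 × 7.8 × 10^-8) = 1.77 million years.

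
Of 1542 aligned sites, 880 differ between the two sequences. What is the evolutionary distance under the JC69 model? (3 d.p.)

p = 880/1542 ≈ 0.570687.
d = −(3/4) ln(1 − 4p/3) = −0.75 ln(1 − 0.760916) = −0.75 ln(0.239084)
  = −0.75 × (-1.430940) = 1.073205 substitutions/site.

1.073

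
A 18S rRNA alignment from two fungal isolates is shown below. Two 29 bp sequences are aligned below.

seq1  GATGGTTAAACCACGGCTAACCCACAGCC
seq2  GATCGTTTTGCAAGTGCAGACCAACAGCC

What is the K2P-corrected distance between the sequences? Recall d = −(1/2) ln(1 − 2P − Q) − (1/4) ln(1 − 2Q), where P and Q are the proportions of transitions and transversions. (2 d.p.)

Of 29 sites, 2 differences are transitions and 8 are transversions, so P = 2/29 ≈ 0.068966 and Q = 8/29 ≈ 0.275862.
Under the Kimura two-parameter model, d = −½ ln(1 − 2P − Q) − ¼ ln(1 − 2Q).
1 − 2P − Q = 0.586206, giving −½ ln(0.586206) = 0.267042.
1 − 2Q = 0.448276, giving −¼ ln(0.448276) = 0.200587.
d = 0.267042 + 0.200587 = 0.467629.

0.47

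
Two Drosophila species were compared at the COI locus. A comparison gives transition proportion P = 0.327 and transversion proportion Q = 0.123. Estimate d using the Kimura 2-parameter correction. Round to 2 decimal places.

0.82

Under the Kimura two-parameter model, d = −½ ln(1 − 2P − Q) − ¼ ln(1 − 2Q).
1 − 2P − Q = 0.223, giving −½ ln(0.223) = 0.750292.
1 − 2Q = 0.754, giving −¼ ln(0.754) = 0.070591.
d = 0.750292 + 0.070591 = 0.820883.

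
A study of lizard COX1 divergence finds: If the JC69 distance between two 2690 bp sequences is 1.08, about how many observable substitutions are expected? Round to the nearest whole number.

Invert JC69: p = (3/4)(1 − e^(−4d/3)) = 0.75 × (1 − e^(-1.44)) = 0.75 × (1 − 0.236928) = 0.572304.
Expected differing sites = pL ≈ 0.572304 × 2690 = 1539.49776 ≈ 1539.

1539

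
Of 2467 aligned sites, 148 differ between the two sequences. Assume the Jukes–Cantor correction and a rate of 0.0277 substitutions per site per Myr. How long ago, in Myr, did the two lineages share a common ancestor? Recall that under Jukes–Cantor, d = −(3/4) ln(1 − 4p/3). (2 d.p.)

1.13

p = 148/2467 ≈ 0.059992.
d = −(3/4) ln(1 − 4p/3) = −0.75 ln(1 − 0.079989) = −0.75 ln(0.920011)
  = −0.75 × (-0.083370) = 0.062528 substitutions/site.
Under a molecular clock d = 2μt, so t = d/(2μ) = 0.062528 / (2 × 0.0277) = 1.13 Myr.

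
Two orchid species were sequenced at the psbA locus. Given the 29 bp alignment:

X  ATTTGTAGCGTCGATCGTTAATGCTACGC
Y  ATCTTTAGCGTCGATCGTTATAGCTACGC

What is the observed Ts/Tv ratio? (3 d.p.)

Transitions are A↔G and C↔T; transversions are all other mismatches.
Transitions: 1. Transversions: 3.
R = 1/3 = 0.333333… ≈ 0.333 (to 3 d.p.).

0.333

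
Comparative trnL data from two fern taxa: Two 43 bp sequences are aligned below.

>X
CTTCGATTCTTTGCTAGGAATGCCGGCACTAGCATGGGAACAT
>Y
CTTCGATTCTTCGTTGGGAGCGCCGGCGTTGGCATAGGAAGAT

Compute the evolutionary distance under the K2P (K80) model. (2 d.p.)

0.30

Of 43 sites, 9 differences are transitions and 1 are transversions, so P = 9/43 ≈ 0.209302 and Q = 1/43 ≈ 0.023256.
Under the Kimura two-parameter model, d = −½ ln(1 − 2P − Q) − ¼ ln(1 − 2Q).
1 − 2P − Q = 0.55814, giving −½ ln(0.55814) = 0.291573.
1 − 2Q = 0.953488, giving −¼ ln(0.953488) = 0.011907.
d = 0.291573 + 0.011907 = 0.303480.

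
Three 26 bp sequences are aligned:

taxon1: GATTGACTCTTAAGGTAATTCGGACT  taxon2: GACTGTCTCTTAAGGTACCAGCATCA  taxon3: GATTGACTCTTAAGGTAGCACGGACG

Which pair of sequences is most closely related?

taxon1 and taxon3

taxon1–taxon2: 10/26 differ, p = 0.385, d = 0.539.
taxon1–taxon3: 4/26 differ, p = 0.154, d = 0.172.
taxon2–taxon3: 8/26 differ, p = 0.308, d = 0.396.
The smallest distance is between taxon1 and taxon3.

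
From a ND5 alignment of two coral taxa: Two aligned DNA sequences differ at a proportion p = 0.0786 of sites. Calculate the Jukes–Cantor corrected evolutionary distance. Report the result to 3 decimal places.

d = −(3/4) ln(1 − 4p/3) = −0.75 ln(1 − 0.1048) = −0.75 ln(0.8952)
  = −0.75 × (-0.110708) = 0.083031 substitutions/site.

0.083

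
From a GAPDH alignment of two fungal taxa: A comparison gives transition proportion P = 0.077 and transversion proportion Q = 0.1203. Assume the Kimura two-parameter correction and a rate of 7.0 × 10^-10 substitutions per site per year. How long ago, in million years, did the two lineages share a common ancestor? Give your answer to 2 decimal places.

163.65

Under the Kimura two-parameter model, d = −½ ln(1 − 2P − Q) − ¼ ln(1 − 2Q).
1 − 2P − Q = 0.7257, giving −½ ln(0.7257) = 0.160309.
1 − 2Q = 0.7594, giving −¼ ln(0.7594) = 0.068807.
d = 0.160309 + 0.068807 = 0.229116.
Under a molecular clock d = 2μt, so t = d/(2μ) = 0.229116 / (2 × 7.0 × 10^-10) = 163.65 million years.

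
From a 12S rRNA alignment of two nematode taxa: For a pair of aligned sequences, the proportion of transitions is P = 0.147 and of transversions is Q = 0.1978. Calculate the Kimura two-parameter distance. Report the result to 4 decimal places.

Under the Kimura two-parameter model, d = −½ ln(1 − 2P − Q) − ¼ ln(1 − 2Q).
1 − 2P − Q = 0.5082, giving −½ ln(0.5082) = 0.338440.
1 − 2Q = 0.6044, giving −¼ ln(0.6044) = 0.125880.
d = 0.338440 + 0.125880 = 0.464320.

0.4643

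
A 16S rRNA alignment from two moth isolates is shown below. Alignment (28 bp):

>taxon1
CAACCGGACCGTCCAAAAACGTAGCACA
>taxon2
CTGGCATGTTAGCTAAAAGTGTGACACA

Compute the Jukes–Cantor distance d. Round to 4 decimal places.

0.9396

The sequences differ at 15 of 28 sites, so p = 15/28 ≈ 0.535714.
d = −(3/4) ln(1 − 4p/3) = −0.75 ln(1 − 0.714285) = −0.75 ln(0.285715)
  = −0.75 × (-1.252760) = 0.939570 substitutions/site.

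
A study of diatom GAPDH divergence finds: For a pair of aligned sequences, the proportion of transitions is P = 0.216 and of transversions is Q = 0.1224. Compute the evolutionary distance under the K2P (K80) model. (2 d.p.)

Under the Kimura two-parameter model, d = −½ ln(1 − 2P − Q) − ¼ ln(1 − 2Q).
1 − 2P − Q = 0.4456, giving −½ ln(0.4456) = 0.404167.
1 − 2Q = 0.7552, giving −¼ ln(0.7552) = 0.070193.
d = 0.404167 + 0.070193 = 0.474360.

0.47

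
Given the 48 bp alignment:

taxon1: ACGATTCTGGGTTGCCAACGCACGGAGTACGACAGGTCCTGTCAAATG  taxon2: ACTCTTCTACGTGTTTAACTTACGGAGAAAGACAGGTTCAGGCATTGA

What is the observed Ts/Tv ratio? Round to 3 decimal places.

Transitions are A↔G and C↔T; transversions are all other mismatches.
Transitions: 6. Transversions: 13.
R = 6/13 = 0.461538… ≈ 0.462 (to 3 d.p.).

0.462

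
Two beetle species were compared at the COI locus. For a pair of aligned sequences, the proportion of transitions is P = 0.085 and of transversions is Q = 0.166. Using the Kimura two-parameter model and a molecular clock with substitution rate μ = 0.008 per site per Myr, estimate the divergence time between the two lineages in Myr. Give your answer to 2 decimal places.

Under the Kimura two-parameter model, d = −½ ln(1 − 2P − Q) − ¼ ln(1 − 2Q).
1 − 2P − Q = 0.664, giving −½ ln(0.664) = 0.204737.
1 − 2Q = 0.668, giving −¼ ln(0.668) = 0.100867.
d = 0.204737 + 0.100867 = 0.305604.
Under a molecular clock d = 2μt, so t = d/(2μ) = 0.305604 / (2 × 0.008) = 19.10 Myr.

19.10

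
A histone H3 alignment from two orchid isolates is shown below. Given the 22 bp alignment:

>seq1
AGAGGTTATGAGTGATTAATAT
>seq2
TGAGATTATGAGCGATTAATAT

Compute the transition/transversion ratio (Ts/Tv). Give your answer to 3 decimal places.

2.000

Transitions are A↔G and C↔T; transversions are all other mismatches.
Transitions: 2. Transversions: 1.
R = 2/1 = 2.000.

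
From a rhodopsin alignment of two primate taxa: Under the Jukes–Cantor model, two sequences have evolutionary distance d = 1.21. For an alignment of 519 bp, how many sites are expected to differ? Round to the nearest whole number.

312

Invert JC69: p = (3/4)(1 − e^(−4d/3)) = 0.75 × (1 − e^(-1.613333)) = 0.75 × (1 − 0.199222) = 0.600584.
Expected differing sites = pL ≈ 0.600584 × 519 = 311.703096 ≈ 312.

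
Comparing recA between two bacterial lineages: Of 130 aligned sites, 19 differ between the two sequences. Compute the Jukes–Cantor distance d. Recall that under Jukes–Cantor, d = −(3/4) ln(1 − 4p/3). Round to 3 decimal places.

p = 19/130 ≈ 0.146154.
d = −(3/4) ln(1 − 4p/3) = −0.75 ln(1 − 0.194872) = −0.75 ln(0.805128)
  = −0.75 × (-0.216754) = 0.162566 substitutions/site.

0.163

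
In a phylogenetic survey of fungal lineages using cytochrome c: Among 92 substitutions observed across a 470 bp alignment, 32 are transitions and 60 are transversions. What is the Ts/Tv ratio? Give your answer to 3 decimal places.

0.533

R = 32/60 = 0.533333… ≈ 0.533 (to 3 d.p.).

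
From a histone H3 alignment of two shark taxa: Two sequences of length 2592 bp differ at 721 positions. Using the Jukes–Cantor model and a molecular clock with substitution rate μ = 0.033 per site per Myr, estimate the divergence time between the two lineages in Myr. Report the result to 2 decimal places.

5.27

p = 721/2592 ≈ 0.278164.
d = −(3/4) ln(1 − 4p/3) = −0.75 ln(1 − 0.370885) = −0.75 ln(0.629115)
  = −0.75 × (-0.463441) = 0.347581 substitutions/site.
Under a molecular clock d = 2μt, so t = d/(2μ) = 0.347581 / (2 × 0.033) = 5.27 Myr.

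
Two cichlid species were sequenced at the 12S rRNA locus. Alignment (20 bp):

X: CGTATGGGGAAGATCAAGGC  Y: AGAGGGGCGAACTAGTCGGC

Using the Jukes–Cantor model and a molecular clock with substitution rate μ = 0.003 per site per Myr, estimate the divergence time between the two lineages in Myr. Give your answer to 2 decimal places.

165.22

The sequences differ at 11 of 20 sites, so p = 11/20 = 0.55.
d = −(3/4) ln(1 − 4p/3) = −0.75 ln(1 − 0.733333) = −0.75 ln(0.266667)
  = −0.75 × (-1.321755) = 0.991316 substitutions/site.
Under a molecular clock d = 2μt, so t = d/(2μ) = 0.991316 / (2 × 0.003) = 165.22 Myr.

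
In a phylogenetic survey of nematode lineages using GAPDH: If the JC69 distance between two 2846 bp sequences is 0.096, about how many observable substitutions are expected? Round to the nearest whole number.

256

Invert JC69: p = (3/4)(1 − e^(−4d/3)) = 0.75 × (1 − e^(-0.128)) = 0.75 × (1 − 0.879853) = 0.090110.
Expected differing sites = pL ≈ 0.090110 × 2846 = 256.45306 ≈ 256.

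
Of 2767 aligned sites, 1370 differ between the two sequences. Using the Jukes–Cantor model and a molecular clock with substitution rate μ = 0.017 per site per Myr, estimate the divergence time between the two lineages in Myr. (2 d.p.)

p = 1370/2767 ≈ 0.495121.
d = −(3/4) ln(1 − 4p/3) = −0.75 ln(1 − 0.660161) = −0.75 ln(0.339839)
  = −0.75 × (-1.079283) = 0.809462 substitutions/site.
Under a molecular clock d = 2μt, so t = d/(2μ) = 0.809462 / (2 × 0.017) = 23.81 Myr.

23.81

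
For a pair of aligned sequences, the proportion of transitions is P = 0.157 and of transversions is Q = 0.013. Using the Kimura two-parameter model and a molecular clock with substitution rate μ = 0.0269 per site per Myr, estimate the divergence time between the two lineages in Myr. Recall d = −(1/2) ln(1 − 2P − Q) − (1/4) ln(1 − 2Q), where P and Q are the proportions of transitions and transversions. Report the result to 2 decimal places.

Under the Kimura two-parameter model, d = −½ ln(1 − 2P − Q) − ¼ ln(1 − 2Q).
1 − 2P − Q = 0.673, giving −½ ln(0.673) = 0.198005.
1 − 2Q = 0.974, giving −¼ ln(0.974) = 0.006586.
d = 0.198005 + 0.006586 = 0.204591.
Under a molecular clock d = 2μt, so t = d/(2μ) = 0.204591 / (2 × 0.0269) = 3.80 Myr.

3.80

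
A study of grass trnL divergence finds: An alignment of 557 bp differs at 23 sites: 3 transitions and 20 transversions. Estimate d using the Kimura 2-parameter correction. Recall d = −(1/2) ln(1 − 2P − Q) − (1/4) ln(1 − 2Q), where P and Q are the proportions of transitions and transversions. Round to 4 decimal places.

0.0425

P = 3/557 ≈ 0.005386 and Q = 20/557 ≈ 0.035907.
Under the Kimura two-parameter model, d = −½ ln(1 − 2P − Q) − ¼ ln(1 − 2Q).
1 − 2P − Q = 0.953321, giving −½ ln(0.953321) = 0.023902.
1 − 2Q = 0.928186, giving −¼ ln(0.928186) = 0.018631.
d = 0.023902 + 0.018631 = 0.042533.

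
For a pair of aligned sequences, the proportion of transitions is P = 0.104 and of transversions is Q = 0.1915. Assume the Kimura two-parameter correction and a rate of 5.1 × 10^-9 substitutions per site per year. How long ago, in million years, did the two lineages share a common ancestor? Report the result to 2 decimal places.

36.84

Under the Kimura two-parameter model, d = −½ ln(1 − 2P − Q) − ¼ ln(1 − 2Q).
1 − 2P − Q = 0.6005, giving −½ ln(0.6005) = 0.254996.
1 − 2Q = 0.617, giving −¼ ln(0.617) = 0.120722.
d = 0.254996 + 0.120722 = 0.375718.
Under a molecular clock d = 2μt, so t = d/(2μ) = 0.375718 / (2 × 5.1 × 10^-9) = 36.84 million years.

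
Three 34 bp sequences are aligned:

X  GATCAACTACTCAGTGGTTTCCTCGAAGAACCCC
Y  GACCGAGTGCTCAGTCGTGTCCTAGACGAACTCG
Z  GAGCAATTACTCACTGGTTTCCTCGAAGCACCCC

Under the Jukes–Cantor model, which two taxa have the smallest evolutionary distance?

X–Y: 10/34 differ, p = 0.294, d = 0.373.
X–Z: 4/34 differ, p = 0.118, d = 0.128.
Y–Z: 12/34 differ, p = 0.353, d = 0.477.
The smallest distance is between X and Z.

X and Z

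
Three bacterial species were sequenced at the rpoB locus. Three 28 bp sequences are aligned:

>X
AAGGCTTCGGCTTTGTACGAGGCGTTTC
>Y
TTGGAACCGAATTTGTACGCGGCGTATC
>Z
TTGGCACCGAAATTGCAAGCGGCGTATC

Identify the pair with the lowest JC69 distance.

X–Y: 9/28 differ, p = 0.321, d = 0.420.
X–Z: 11/28 differ, p = 0.393, d = 0.556.
Y–Z: 4/28 differ, p = 0.143, d = 0.158.
The smallest distance is between Y and Z.

Y and Z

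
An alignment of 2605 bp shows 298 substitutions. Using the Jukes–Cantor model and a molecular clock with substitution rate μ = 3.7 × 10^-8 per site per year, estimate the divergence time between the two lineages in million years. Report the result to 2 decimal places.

1.68

p = 298/2605 ≈ 0.114395.
d = −(3/4) ln(1 − 4p/3) = −0.75 ln(1 − 0.152527) = −0.75 ln(0.847473)
  = −0.75 × (-0.165496) = 0.124122 substitutions/site.
Under a molecular clock d = 2μt, so t = d/(2μ) = 0.124122 / (2 × 3.7 × 10^-8) = 1.68 million years.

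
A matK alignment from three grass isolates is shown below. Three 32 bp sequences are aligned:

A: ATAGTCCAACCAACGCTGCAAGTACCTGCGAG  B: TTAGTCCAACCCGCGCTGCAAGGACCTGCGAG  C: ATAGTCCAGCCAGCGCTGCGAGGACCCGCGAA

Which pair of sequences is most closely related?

A–B: 4/32 differ, p = 0.125, d = 0.137.
A–C: 6/32 differ, p = 0.188, d = 0.216.
B–C: 6/32 differ, p = 0.188, d = 0.216.
The smallest distance is between A and B.

A and B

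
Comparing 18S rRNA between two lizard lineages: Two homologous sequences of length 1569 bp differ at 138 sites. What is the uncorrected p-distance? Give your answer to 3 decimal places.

p = 138/1569 = 0.087954… ≈ 0.088 (to 3 d.p.).

0.088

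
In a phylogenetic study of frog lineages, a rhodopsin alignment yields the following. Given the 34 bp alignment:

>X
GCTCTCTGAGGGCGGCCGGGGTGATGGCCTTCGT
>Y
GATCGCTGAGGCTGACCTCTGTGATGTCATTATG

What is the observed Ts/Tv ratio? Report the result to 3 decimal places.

Transitions are A↔G and C↔T; transversions are all other mismatches.
Transitions: 2. Transversions: 11.
R = 2/11 = 0.181818… ≈ 0.182 (to 3 d.p.).

0.182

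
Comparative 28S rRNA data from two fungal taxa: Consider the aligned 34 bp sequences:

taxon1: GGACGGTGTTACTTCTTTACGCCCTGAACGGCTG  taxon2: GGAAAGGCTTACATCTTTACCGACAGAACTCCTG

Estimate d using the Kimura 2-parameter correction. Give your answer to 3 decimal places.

0.439

Of 34 sites, 1 differences are transitions and 10 are transversions, so P = 1/34 ≈ 0.029412 and Q = 10/34 ≈ 0.294118.
Under the Kimura two-parameter model, d = −½ ln(1 − 2P − Q) − ¼ ln(1 − 2Q).
1 − 2P − Q = 0.647058, giving −½ ln(0.647058) = 0.217660.
1 − 2Q = 0.411764, giving −¼ ln(0.411764) = 0.221826.
d = 0.217660 + 0.221826 = 0.439486.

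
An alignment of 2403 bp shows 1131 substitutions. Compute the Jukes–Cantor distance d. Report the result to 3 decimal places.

p = 1131/2403 ≈ 0.470662.
d = −(3/4) ln(1 − 4p/3) = −0.75 ln(1 − 0.627549) = −0.75 ln(0.372451)
  = −0.75 × (-0.987650) = 0.740738 substitutions/site.

0.741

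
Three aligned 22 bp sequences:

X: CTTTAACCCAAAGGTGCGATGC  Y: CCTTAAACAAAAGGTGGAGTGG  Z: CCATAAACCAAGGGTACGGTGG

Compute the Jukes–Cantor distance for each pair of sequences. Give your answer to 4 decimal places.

d(X,Y) = 0.4141, d(X,Z) = 0.4141, d(Y,Z) = 0.3390

X–Y: 7/22 sites differ → p ≈ 0.318182, d = −0.75 ln(1 − 0.424243) = 0.414052 ≈ 0.4141.
X–Z: 7/22 sites differ → p ≈ 0.318182, d = −0.75 ln(1 − 0.424243) = 0.414052 ≈ 0.4141.
Y–Z: 6/22 sites differ → p ≈ 0.272727, d = −0.75 ln(1 − 0.363636) = 0.338988 ≈ 0.3390.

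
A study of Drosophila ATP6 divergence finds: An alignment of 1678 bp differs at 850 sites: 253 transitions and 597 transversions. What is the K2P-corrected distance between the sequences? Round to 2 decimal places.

P = 253/1678 ≈ 0.150775 and Q = 597/1678 ≈ 0.355781.
Under the Kimura two-parameter model, d = −½ ln(1 − 2P − Q) − ¼ ln(1 − 2Q).
1 − 2P − Q = 0.342669, giving −½ ln(0.342669) = 0.535495.
1 − 2Q = 0.288438, giving −¼ ln(0.288438) = 0.310819.
d = 0.535495 + 0.310819 = 0.846314.

0.85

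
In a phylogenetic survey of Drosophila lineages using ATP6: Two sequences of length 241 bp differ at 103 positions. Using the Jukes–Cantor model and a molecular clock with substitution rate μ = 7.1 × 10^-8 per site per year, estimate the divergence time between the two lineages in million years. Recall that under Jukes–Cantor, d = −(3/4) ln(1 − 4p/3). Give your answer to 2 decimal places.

4.46

p = 103/241 ≈ 0.427386.
d = −(3/4) ln(1 − 4p/3) = −0.75 ln(1 − 0.569848) = −0.75 ln(0.430152)
  = −0.75 × (-0.843617) = 0.632713 substitutions/site.
Under a molecular clock d = 2μt, so t = d/(2μ) = 0.632713 / (2 × 7.1 × 10^-8) = 4.46 million years.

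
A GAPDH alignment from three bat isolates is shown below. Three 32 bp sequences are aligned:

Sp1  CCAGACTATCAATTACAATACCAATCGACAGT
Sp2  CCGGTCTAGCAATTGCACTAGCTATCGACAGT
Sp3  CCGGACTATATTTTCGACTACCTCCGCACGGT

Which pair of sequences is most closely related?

Sp1–Sp2: 7/32 differ, p = 0.219, d = 0.259.
Sp1–Sp3: 13/32 differ, p = 0.406, d = 0.585.
Sp2–Sp3: 13/32 differ, p = 0.406, d = 0.585.
The smallest distance is between Sp1 and Sp2.

Sp1 and Sp2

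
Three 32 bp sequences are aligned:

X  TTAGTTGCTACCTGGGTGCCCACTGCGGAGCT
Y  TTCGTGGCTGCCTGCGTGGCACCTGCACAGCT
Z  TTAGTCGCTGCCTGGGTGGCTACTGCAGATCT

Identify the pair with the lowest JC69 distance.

X–Y: 9/32 differ, p = 0.281, d = 0.353.
X–Z: 6/32 differ, p = 0.188, d = 0.216.
Y–Z: 7/32 differ, p = 0.219, d = 0.259.
The smallest distance is between X and Z.

X and Z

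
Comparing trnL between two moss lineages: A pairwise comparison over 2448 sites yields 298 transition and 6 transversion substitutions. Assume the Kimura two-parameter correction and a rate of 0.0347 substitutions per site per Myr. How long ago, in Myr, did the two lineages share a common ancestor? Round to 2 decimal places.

P = 298/2448 ≈ 0.121732 and Q = 6/2448 ≈ 0.002451.
Under the Kimura two-parameter model, d = −½ ln(1 − 2P − Q) − ¼ ln(1 − 2Q).
1 − 2P − Q = 0.754085, giving −½ ln(0.754085) = 0.141125.
1 − 2Q = 0.995098, giving −¼ ln(0.995098) = 0.001229.
d = 0.141125 + 0.001229 = 0.142354.
Under a molecular clock d = 2μt, so t = d/(2μ) = 0.142354 / (2 × 0.0347) = 2.05 Myr.

2.05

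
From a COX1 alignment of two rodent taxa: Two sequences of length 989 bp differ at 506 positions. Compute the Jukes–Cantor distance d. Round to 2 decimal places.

0.86

p = 506/989 ≈ 0.511628.
d = −(3/4) ln(1 − 4p/3) = −0.75 ln(1 − 0.682171) = −0.75 ln(0.317829)
  = −0.75 × (-1.146242) = 0.859682 substitutions/site.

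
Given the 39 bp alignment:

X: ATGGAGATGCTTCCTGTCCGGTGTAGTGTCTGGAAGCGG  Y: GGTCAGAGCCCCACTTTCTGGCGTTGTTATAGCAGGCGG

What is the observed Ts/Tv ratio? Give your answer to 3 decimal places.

Transitions are A↔G and C↔T; transversions are all other mismatches.
Transitions: 7. Transversions: 12.
R = 7/12 = 0.583333… ≈ 0.583 (to 3 d.p.).

0.583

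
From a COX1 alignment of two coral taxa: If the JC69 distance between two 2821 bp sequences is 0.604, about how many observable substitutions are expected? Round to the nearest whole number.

1170

Invert JC69: p = (3/4)(1 − e^(−4d/3)) = 0.75 × (1 − e^(-0.805333)) = 0.75 × (1 − 0.446939) = 0.414796.
Expected differing sites = pL ≈ 0.414796 × 2821 = 1170.139516 ≈ 1170.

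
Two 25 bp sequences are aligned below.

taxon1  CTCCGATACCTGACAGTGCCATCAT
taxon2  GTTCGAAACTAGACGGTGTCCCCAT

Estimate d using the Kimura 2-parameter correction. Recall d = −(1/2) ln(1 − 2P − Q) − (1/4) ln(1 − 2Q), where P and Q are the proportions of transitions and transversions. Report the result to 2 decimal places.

0.51

Of 25 sites, 5 differences are transitions and 4 are transversions, so P = 5/25 = 0.2 and Q = 4/25 = 0.16.
Under the Kimura two-parameter model, d = −½ ln(1 − 2P − Q) − ¼ ln(1 − 2Q).
1 − 2P − Q = 0.44, giving −½ ln(0.44) = 0.410490.
1 − 2Q = 0.68, giving −¼ ln(0.68) = 0.096416.
d = 0.410490 + 0.096416 = 0.506906.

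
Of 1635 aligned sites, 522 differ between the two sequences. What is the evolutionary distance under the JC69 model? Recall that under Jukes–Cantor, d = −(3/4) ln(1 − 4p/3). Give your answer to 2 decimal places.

p = 522/1635 ≈ 0.319266.
d = −(3/4) ln(1 − 4p/3) = −0.75 ln(1 − 0.425688) = −0.75 ln(0.574312)
  = −0.75 × (-0.554582) = 0.415937 substitutions/site.

0.42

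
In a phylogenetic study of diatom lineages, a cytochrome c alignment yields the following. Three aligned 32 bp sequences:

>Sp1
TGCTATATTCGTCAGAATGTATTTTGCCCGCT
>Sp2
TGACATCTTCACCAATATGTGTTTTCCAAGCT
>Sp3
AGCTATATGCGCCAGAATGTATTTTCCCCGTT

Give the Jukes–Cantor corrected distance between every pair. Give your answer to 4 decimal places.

Sp1–Sp2: 11/32 sites differ → p = 0.34375, d = −0.75 ln(1 − 0.458333) = 0.459828 ≈ 0.4598.
Sp1–Sp3: 5/32 sites differ → p = 0.15625, d = −0.75 ln(1 − 0.208333) = 0.175211 ≈ 0.1752.
Sp2–Sp3: 12/32 sites differ → p = 0.375, d = −0.75 ln(1 − 0.5) = 0.519860 ≈ 0.5199.

d(Sp1,Sp2) = 0.4598, d(Sp1,Sp3) = 0.1752, d(Sp2,Sp3) = 0.5199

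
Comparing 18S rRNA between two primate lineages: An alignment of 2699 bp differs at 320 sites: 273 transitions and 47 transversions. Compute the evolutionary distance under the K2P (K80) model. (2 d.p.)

0.13

P = 273/2699 ≈ 0.101149 and Q = 47/2699 ≈ 0.017414.
Under the Kimura two-parameter model, d = −½ ln(1 − 2P − Q) − ¼ ln(1 − 2Q).
1 − 2P − Q = 0.780288, giving −½ ln(0.780288) = 0.124046.
1 − 2Q = 0.965172, giving −¼ ln(0.965172) = 0.008862.
d = 0.124046 + 0.008862 = 0.132908.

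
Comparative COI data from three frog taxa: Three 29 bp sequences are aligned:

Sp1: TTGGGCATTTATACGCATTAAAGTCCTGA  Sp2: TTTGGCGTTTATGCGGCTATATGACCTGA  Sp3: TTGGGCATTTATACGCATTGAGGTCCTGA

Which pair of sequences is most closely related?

Sp1 and Sp3

Sp1–Sp2: 9/29 differ, p = 0.310, d = 0.401.
Sp1–Sp3: 2/29 differ, p = 0.069, d = 0.072.
Sp2–Sp3: 9/29 differ, p = 0.310, d = 0.401.
The smallest distance is between Sp1 and Sp3.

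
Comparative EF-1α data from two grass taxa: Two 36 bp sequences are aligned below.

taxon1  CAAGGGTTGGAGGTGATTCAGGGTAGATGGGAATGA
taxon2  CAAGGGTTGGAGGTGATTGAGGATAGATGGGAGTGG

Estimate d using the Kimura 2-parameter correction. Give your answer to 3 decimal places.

Of 36 sites, 3 differences are transitions and 1 are transversions, so P = 3/36 ≈ 0.083333 and Q = 1/36 ≈ 0.027778.
Under the Kimura two-parameter model, d = −½ ln(1 − 2P − Q) − ¼ ln(1 − 2Q).
1 − 2P − Q = 0.805556, giving −½ ln(0.805556) = 0.108111.
1 − 2Q = 0.944444, giving −¼ ln(0.944444) = 0.014290.
d = 0.108111 + 0.014290 = 0.122401.

0.122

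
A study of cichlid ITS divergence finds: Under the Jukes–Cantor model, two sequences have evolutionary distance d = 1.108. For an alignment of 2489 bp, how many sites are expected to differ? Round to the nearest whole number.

1441

Invert JC69: p = (3/4)(1 − e^(−4d/3)) = 0.75 × (1 − e^(-1.477333)) = 0.75 × (1 − 0.228246) = 0.578816.
Expected differing sites = pL ≈ 0.578816 × 2489 = 1440.673024 ≈ 1441.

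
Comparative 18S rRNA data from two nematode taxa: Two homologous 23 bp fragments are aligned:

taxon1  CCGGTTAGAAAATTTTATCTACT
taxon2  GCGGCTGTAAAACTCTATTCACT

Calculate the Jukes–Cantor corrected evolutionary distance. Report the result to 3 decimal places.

The sequences differ at 8 of 23 sites (1, 5, 7, 8, 13, 15, 19, 20), so p = 8/23 ≈ 0.347826.
d = −(3/4) ln(1 − 4p/3) = −0.75 ln(1 − 0.463768) = −0.75 ln(0.536232)
  = −0.75 × (-0.623188) = 0.467391 substitutions/site.

0.467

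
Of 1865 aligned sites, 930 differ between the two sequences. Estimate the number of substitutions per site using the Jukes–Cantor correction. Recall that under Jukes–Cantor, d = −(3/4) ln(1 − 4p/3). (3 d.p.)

p = 930/1865 ≈ 0.49866.
d = −(3/4) ln(1 − 4p/3) = −0.75 ln(1 − 0.66488) = −0.75 ln(0.33512)
  = −0.75 × (-1.093267) = 0.819950 substitutions/site.

0.820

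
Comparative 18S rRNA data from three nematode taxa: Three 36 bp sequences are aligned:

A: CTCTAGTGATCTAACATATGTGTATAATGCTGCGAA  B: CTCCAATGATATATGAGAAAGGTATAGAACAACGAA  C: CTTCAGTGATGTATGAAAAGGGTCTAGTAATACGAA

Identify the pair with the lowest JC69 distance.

A–B: 14/36 differ, p = 0.389, d = 0.548.
A–C: 13/36 differ, p = 0.361, d = 0.493.
B–C: 9/36 differ, p = 0.250, d = 0.304.
The smallest distance is between B and C.

B and C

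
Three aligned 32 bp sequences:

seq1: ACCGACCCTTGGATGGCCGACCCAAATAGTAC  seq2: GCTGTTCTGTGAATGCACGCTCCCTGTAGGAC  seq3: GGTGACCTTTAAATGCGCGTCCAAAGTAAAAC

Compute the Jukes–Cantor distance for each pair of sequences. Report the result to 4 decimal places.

seq1–seq2: 15/32 sites differ → p = 0.46875, d = −0.75 ln(1 − 0.625) = 0.735622 ≈ 0.7356.
seq1–seq3: 13/32 sites differ → p = 0.40625, d = −0.75 ln(1 − 0.541667) = 0.585119 ≈ 0.5851.
seq2–seq3: 13/32 sites differ → p = 0.40625, d = −0.75 ln(1 − 0.541667) = 0.585119 ≈ 0.5851.

d(seq1,seq2) = 0.7356, d(seq1,seq3) = 0.5851, d(seq2,seq3) = 0.5851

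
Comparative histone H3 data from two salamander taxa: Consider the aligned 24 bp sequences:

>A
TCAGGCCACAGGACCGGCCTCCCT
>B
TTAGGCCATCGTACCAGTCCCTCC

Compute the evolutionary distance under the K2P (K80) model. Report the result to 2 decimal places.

Of 24 sites, 7 differences are transitions and 2 are transversions, so P = 7/24 ≈ 0.291667 and Q = 2/24 ≈ 0.083333.
Under the Kimura two-parameter model, d = −½ ln(1 − 2P − Q) − ¼ ln(1 − 2Q).
1 − 2P − Q = 0.333333, giving −½ ln(0.333333) = 0.549307.
1 − 2Q = 0.833334, giving −¼ ln(0.833334) = 0.045580.
d = 0.549307 + 0.045580 = 0.594887.

0.59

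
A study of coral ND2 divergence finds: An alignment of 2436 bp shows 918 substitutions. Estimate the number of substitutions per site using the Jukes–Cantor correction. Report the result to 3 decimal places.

p = 918/2436 ≈ 0.376847.
d = −(3/4) ln(1 − 4p/3) = −0.75 ln(1 − 0.502463) = −0.75 ln(0.497537)
  = −0.75 × (-0.698085) = 0.523564 substitutions/site.

0.524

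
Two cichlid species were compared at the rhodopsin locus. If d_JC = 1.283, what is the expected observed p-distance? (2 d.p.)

0.61

p = (3/4)(1 − e^(−4d/3)) = 0.75 × (1 − e^(-1.710667)) = 0.75 × (1 − 0.180745) = 0.614441.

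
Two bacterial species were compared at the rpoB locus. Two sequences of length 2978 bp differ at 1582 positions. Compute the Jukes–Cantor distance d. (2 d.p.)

0.92

p = 1582/2978 ≈ 0.531229.
d = −(3/4) ln(1 − 4p/3) = −0.75 ln(1 − 0.708305) = −0.75 ln(0.291695)
  = −0.75 × (-1.232047) = 0.924035 substitutions/site.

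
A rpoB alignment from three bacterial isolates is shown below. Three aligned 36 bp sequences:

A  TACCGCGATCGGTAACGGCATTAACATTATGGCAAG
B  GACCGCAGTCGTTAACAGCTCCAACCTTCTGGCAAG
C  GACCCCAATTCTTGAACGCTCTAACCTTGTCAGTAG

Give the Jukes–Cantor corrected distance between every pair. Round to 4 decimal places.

A–B: 10/36 sites differ → p ≈ 0.277778, d = −0.75 ln(1 − 0.370371) = 0.346968 ≈ 0.3470.
A–C: 17/36 sites differ → p ≈ 0.472222, d = −0.75 ln(1 − 0.629629) = 0.744938 ≈ 0.7449.
B–C: 13/36 sites differ → p ≈ 0.361111, d = −0.75 ln(1 − 0.481481) = 0.492584 ≈ 0.4926.

d(A,B) = 0.3470, d(A,C) = 0.7449, d(B,C) = 0.4926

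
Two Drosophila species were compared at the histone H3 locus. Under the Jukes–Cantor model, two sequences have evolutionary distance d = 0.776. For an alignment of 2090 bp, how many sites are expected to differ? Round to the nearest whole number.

1010

Invert JC69: p = (3/4)(1 − e^(−4d/3)) = 0.75 × (1 − e^(-1.034667)) = 0.75 × (1 − 0.355345) = 0.483491.
Expected differing sites = pL ≈ 0.483491 × 2090 = 1010.49619 ≈ 1010.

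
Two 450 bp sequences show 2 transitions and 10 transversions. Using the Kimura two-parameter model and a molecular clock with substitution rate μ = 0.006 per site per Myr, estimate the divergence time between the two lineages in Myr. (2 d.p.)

2.26

P = 2/450 ≈ 0.004444 and Q = 10/450 ≈ 0.022222.
Under the Kimura two-parameter model, d = −½ ln(1 − 2P − Q) − ¼ ln(1 − 2Q).
1 − 2P − Q = 0.96889, giving −½ ln(0.96889) = 0.015802.
1 − 2Q = 0.955556, giving −¼ ln(0.955556) = 0.011365.
d = 0.015802 + 0.011365 = 0.027167.
Under a molecular clock d = 2μt, so t = d/(2μ) = 0.027167 / (2 × 0.006) = 2.26 Myr.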